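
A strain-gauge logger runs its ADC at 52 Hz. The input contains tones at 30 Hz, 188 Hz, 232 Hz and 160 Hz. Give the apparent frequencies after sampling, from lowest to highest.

4 Hz, 20 Hz, 22 Hz, 24 Hz

fs/2 = 26 Hz.
30 Hz > fs/2 = 26 Hz, folds to fs − 30 Hz = 22 Hz.
188 Hz mod fs = 32 Hz.
32 Hz > fs/2 = 26 Hz, folds to fs − 32 Hz = 20 Hz.
232 Hz mod fs = 24 Hz.
24 Hz ≤ fs/2 = 26 Hz, appears at 24 Hz.
160 Hz mod fs = 4 Hz.
4 Hz ≤ fs/2 = 26 Hz, appears at 4 Hz.
Distinct values: {4 Hz, 20 Hz, 22 Hz, 24 Hz}.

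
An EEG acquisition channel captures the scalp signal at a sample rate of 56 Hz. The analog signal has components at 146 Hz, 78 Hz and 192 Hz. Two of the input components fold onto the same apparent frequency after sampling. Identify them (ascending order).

fs/2 = 28 Hz.
146 Hz mod fs = 34 Hz.
34 Hz > fs/2 = 28 Hz, folds to fs − 34 Hz = 22 Hz.
78 Hz mod fs = 22 Hz.
22 Hz ≤ fs/2 = 28 Hz, appears at 22 Hz.
192 Hz mod fs = 24 Hz.
24 Hz ≤ fs/2 = 28 Hz, appears at 24 Hz.
78 Hz and 146 Hz both map to 22 Hz.

78 Hz, 146 Hz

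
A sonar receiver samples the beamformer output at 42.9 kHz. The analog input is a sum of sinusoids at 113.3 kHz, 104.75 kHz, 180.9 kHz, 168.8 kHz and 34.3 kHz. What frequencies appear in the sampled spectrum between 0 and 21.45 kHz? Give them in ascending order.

fs/2 = 21.45 kHz.
113.3 kHz mod fs = 27.5 kHz.
27.5 kHz > fs/2 = 21.45 kHz, folds to fs − 27.5 kHz = 15.4 kHz.
104.75 kHz mod fs = 18.95 kHz.
18.95 kHz ≤ fs/2 = 21.45 kHz, appears at 18.95 kHz.
180.9 kHz mod fs = 9.3 kHz.
9.3 kHz ≤ fs/2 = 21.45 kHz, appears at 9.3 kHz.
168.8 kHz mod fs = 40.1 kHz.
40.1 kHz > fs/2 = 21.45 kHz, folds to fs − 40.1 kHz = 2.8 kHz.
34.3 kHz > fs/2 = 21.45 kHz, folds to fs − 34.3 kHz = 8.6 kHz.
Distinct values: {2.8 kHz, 8.6 kHz, 9.3 kHz, 15.4 kHz, 18.95 kHz}.

2.8 kHz, 8.6 kHz, 9.3 kHz, 15.4 kHz, 18.95 kHz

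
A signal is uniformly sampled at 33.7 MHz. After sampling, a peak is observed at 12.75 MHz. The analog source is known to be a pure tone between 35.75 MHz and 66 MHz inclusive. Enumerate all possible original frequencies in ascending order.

46.45 MHz, 54.65 MHz

Frequencies that alias to 12.75 MHz are k·fs ± 12.75 MHz for integer k ≥ 0.
k=0: 12.75 MHz.
k=1: 20.95 MHz, 46.45 MHz.
k=2: 54.65 MHz, 80.15 MHz.
k=3: 88.35 MHz, 113.85 MHz.
Within [35.75 MHz, 66 MHz]: 46.45 MHz, 54.65 MHz.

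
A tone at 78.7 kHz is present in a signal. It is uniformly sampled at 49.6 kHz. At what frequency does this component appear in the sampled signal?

78.7 kHz mod fs = 29.1 kHz.
29.1 kHz > fs/2 = 24.8 kHz, folds to fs − 29.1 kHz = 20.5 kHz.

20.5 kHz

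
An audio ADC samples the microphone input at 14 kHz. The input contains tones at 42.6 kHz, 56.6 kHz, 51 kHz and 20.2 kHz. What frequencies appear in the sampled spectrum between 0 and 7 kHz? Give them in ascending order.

0.6 kHz, 5 kHz, 6.2 kHz

fs/2 = 7 kHz.
42.6 kHz mod fs = 0.6 kHz.
0.6 kHz ≤ fs/2 = 7 kHz, appears at 0.6 kHz.
56.6 kHz mod fs = 0.6 kHz.
0.6 kHz ≤ fs/2 = 7 kHz, appears at 0.6 kHz.
51 kHz mod fs = 9 kHz.
9 kHz > fs/2 = 7 kHz, folds to fs − 9 kHz = 5 kHz.
20.2 kHz mod fs = 6.2 kHz.
6.2 kHz ≤ fs/2 = 7 kHz, appears at 6.2 kHz.
Distinct values: {0.6 kHz, 5 kHz, 6.2 kHz}.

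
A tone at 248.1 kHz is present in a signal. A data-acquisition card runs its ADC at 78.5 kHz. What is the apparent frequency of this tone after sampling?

12.6 kHz

248.1 kHz mod fs = 12.6 kHz.
12.6 kHz ≤ fs/2 = 39.25 kHz, appears at 12.6 kHz.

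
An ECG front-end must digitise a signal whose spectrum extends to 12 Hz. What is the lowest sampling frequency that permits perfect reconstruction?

24 Hz

Nyquist rate = 2 × 12 Hz = 24 Hz.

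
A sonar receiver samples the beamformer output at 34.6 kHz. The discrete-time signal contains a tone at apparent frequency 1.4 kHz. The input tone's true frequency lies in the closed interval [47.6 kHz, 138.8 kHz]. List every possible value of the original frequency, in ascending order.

67.8 kHz, 70.6 kHz, 102.4 kHz, 105.2 kHz, 137 kHz

Frequencies that alias to 1.4 kHz are k·fs ± 1.4 kHz for integer k ≥ 0.
k=0: 1.4 kHz.
k=1: 33.2 kHz, 36 kHz.
k=2: 67.8 kHz, 70.6 kHz.
k=3: 102.4 kHz, 105.2 kHz.
k=4: 137 kHz, 139.8 kHz.
k=5: 171.6 kHz, 174.4 kHz.
Within [47.6 kHz, 138.8 kHz]: 67.8 kHz, 70.6 kHz, 102.4 kHz, 105.2 kHz, 137 kHz.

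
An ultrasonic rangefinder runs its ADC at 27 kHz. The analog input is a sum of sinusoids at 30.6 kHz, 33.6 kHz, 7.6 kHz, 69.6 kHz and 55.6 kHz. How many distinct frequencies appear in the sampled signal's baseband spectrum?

5

fs/2 = 13.5 kHz.
30.6 kHz mod fs = 3.6 kHz.
3.6 kHz ≤ fs/2 = 13.5 kHz, appears at 3.6 kHz.
33.6 kHz mod fs = 6.6 kHz.
6.6 kHz ≤ fs/2 = 13.5 kHz, appears at 6.6 kHz.
7.6 kHz ≤ fs/2 = 13.5 kHz, passes unchanged.
69.6 kHz mod fs = 15.6 kHz.
15.6 kHz > fs/2 = 13.5 kHz, folds to fs − 15.6 kHz = 11.4 kHz.
55.6 kHz mod fs = 1.6 kHz.
1.6 kHz ≤ fs/2 = 13.5 kHz, appears at 1.6 kHz.
Distinct values: {1.6 kHz, 3.6 kHz, 6.6 kHz, 7.6 kHz, 11.4 kHz} → 5.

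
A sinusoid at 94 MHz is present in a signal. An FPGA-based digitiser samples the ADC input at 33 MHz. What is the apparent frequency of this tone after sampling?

5 MHz

94 MHz mod fs = 28 MHz.
28 MHz > fs/2 = 16.5 MHz, folds to fs − 28 MHz = 5 MHz.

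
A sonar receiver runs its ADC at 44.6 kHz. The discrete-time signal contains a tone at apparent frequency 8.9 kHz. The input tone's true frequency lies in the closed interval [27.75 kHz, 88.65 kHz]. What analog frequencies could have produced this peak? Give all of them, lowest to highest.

Frequencies that alias to 8.9 kHz are k·fs ± 8.9 kHz for integer k ≥ 0.
k=0: 8.9 kHz.
k=1: 35.7 kHz, 53.5 kHz.
k=2: 80.3 kHz, 98.1 kHz.
k=3: 124.9 kHz, 142.7 kHz.
Within [27.75 kHz, 88.65 kHz]: 35.7 kHz, 53.5 kHz, 80.3 kHz.

35.7 kHz, 53.5 kHz, 80.3 kHz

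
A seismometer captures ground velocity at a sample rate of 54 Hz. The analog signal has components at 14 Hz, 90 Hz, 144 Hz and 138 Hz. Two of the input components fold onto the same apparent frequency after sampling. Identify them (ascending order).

90 Hz, 144 Hz

fs/2 = 27 Hz.
14 Hz ≤ fs/2 = 27 Hz, passes unchanged.
90 Hz mod fs = 36 Hz.
36 Hz > fs/2 = 27 Hz, folds to fs − 36 Hz = 18 Hz.
144 Hz mod fs = 36 Hz.
36 Hz > fs/2 = 27 Hz, folds to fs − 36 Hz = 18 Hz.
138 Hz mod fs = 30 Hz.
30 Hz > fs/2 = 27 Hz, folds to fs − 30 Hz = 24 Hz.
90 Hz and 144 Hz both map to 18 Hz.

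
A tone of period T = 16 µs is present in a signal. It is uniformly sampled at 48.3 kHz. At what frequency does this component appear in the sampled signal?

T = 16 µs → f = 1/T = 62.5 kHz.
62.5 kHz mod fs = 14.2 kHz.
14.2 kHz ≤ fs/2 = 24.15 kHz, appears at 14.2 kHz.

14.2 kHz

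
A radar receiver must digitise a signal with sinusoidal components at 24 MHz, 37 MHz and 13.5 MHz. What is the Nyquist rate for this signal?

Highest-frequency component: 37 MHz.
Nyquist rate = 2 × 37 MHz = 74 MHz.

74 MHz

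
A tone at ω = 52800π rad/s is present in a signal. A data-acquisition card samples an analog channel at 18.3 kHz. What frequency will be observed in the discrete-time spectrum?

8.1 kHz

ω = 52800π rad/s → f = ω/(2π) = 26400 Hz = 26.4 kHz.
26.4 kHz mod fs = 8.1 kHz.
8.1 kHz ≤ fs/2 = 9.15 kHz, appears at 8.1 kHz.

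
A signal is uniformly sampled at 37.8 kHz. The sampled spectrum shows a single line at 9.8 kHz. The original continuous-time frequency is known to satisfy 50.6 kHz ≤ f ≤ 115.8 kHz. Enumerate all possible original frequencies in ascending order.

Frequencies that alias to 9.8 kHz are k·fs ± 9.8 kHz for integer k ≥ 0.
k=0: 9.8 kHz.
k=1: 28 kHz, 47.6 kHz.
k=2: 65.8 kHz, 85.4 kHz.
k=3: 103.6 kHz, 123.2 kHz.
k=4: 141.4 kHz, 161 kHz.
Within [50.6 kHz, 115.8 kHz]: 65.8 kHz, 85.4 kHz, 103.6 kHz.

65.8 kHz, 85.4 kHz, 103.6 kHz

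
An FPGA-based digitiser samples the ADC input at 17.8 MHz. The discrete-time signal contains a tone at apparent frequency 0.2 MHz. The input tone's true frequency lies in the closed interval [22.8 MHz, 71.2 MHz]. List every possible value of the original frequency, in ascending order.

35.4 MHz, 35.8 MHz, 53.2 MHz, 53.6 MHz, 71 MHz

Frequencies that alias to 0.2 MHz are k·fs ± 0.2 MHz for integer k ≥ 0.
k=0: 0.2 MHz.
k=1: 17.6 MHz, 18 MHz.
k=2: 35.4 MHz, 35.8 MHz.
k=3: 53.2 MHz, 53.6 MHz.
k=4: 71 MHz, 71.4 MHz.
k=5: 88.8 MHz, 89.2 MHz.
Within [22.8 MHz, 71.2 MHz]: 35.4 MHz, 35.8 MHz, 53.2 MHz, 53.6 MHz, 71 MHz.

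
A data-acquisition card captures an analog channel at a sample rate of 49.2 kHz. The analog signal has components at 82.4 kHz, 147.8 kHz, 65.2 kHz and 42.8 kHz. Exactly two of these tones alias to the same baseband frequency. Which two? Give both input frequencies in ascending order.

fs/2 = 24.6 kHz.
82.4 kHz mod fs = 33.2 kHz.
33.2 kHz > fs/2 = 24.6 kHz, folds to fs − 33.2 kHz = 16 kHz.
147.8 kHz mod fs = 0.2 kHz.
0.2 kHz ≤ fs/2 = 24.6 kHz, appears at 0.2 kHz.
65.2 kHz mod fs = 16 kHz.
16 kHz ≤ fs/2 = 24.6 kHz, appears at 16 kHz.
42.8 kHz > fs/2 = 24.6 kHz, folds to fs − 42.8 kHz = 6.4 kHz.
65.2 kHz and 82.4 kHz both map to 16 kHz.

65.2 kHz, 82.4 kHz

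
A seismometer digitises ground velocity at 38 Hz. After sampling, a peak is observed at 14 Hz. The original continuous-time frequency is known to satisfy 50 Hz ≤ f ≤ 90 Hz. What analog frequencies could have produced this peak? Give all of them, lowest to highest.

52 Hz, 62 Hz, 90 Hz

Frequencies that alias to 14 Hz are k·fs ± 14 Hz for integer k ≥ 0.
k=0: 14 Hz.
k=1: 24 Hz, 52 Hz.
k=2: 62 Hz, 90 Hz.
k=3: 100 Hz, 128 Hz.
Within [50 Hz, 90 Hz]: 52 Hz, 62 Hz, 90 Hz.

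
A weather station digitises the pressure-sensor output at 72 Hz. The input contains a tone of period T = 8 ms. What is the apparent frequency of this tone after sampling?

T = 8 ms → f = 1/T = 125 Hz.
125 Hz mod fs = 53 Hz.
53 Hz > fs/2 = 36 Hz, folds to fs − 53 Hz = 19 Hz.

19 Hz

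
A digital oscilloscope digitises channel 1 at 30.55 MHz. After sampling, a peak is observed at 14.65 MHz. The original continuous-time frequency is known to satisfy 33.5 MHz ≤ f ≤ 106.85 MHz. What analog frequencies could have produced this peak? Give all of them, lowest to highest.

Frequencies that alias to 14.65 MHz are k·fs ± 14.65 MHz for integer k ≥ 0.
k=0: 14.65 MHz.
k=1: 15.9 MHz, 45.2 MHz.
k=2: 46.45 MHz, 75.75 MHz.
k=3: 77 MHz, 106.3 MHz.
k=4: 107.55 MHz, 136.85 MHz.
Within [33.5 MHz, 106.85 MHz]: 45.2 MHz, 46.45 MHz, 75.75 MHz, 77 MHz, 106.3 MHz.

45.2 MHz, 46.45 MHz, 75.75 MHz, 77 MHz, 106.3 MHz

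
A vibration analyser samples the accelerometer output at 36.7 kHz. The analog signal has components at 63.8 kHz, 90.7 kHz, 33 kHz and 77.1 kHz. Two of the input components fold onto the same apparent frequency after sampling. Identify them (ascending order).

fs/2 = 18.35 kHz.
63.8 kHz mod fs = 27.1 kHz.
27.1 kHz > fs/2 = 18.35 kHz, folds to fs − 27.1 kHz = 9.6 kHz.
90.7 kHz mod fs = 17.3 kHz.
17.3 kHz ≤ fs/2 = 18.35 kHz, appears at 17.3 kHz.
33 kHz > fs/2 = 18.35 kHz, folds to fs − 33 kHz = 3.7 kHz.
77.1 kHz mod fs = 3.7 kHz.
3.7 kHz ≤ fs/2 = 18.35 kHz, appears at 3.7 kHz.
33 kHz and 77.1 kHz both map to 3.7 kHz.

33 kHz, 77.1 kHz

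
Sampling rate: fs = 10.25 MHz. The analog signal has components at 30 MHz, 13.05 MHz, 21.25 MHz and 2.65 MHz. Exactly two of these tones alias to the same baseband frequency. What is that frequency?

fs/2 = 5.125 MHz.
30 MHz mod fs = 9.5 MHz.
9.5 MHz > fs/2 = 5.125 MHz, folds to fs − 9.5 MHz = 0.75 MHz.
13.05 MHz mod fs = 2.8 MHz.
2.8 MHz ≤ fs/2 = 5.125 MHz, appears at 2.8 MHz.
21.25 MHz mod fs = 0.75 MHz.
0.75 MHz ≤ fs/2 = 5.125 MHz, appears at 0.75 MHz.
2.65 MHz ≤ fs/2 = 5.125 MHz, passes unchanged.
21.25 MHz and 30 MHz both map to 0.75 MHz.

0.75 MHz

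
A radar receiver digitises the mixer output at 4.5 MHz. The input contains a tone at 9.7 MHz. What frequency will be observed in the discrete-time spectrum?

0.7 MHz

9.7 MHz mod fs = 0.7 MHz.
0.7 MHz ≤ fs/2 = 2.25 MHz, appears at 0.7 MHz.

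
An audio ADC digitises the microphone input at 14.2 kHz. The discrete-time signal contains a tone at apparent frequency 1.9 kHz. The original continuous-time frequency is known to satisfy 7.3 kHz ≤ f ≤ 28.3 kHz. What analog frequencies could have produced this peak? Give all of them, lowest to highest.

Frequencies that alias to 1.9 kHz are k·fs ± 1.9 kHz for integer k ≥ 0.
k=0: 1.9 kHz.
k=1: 12.3 kHz, 16.1 kHz.
k=2: 26.5 kHz, 30.3 kHz.
k=3: 40.7 kHz, 44.5 kHz.
Within [7.3 kHz, 28.3 kHz]: 12.3 kHz, 16.1 kHz, 26.5 kHz.

12.3 kHz, 16.1 kHz, 26.5 kHz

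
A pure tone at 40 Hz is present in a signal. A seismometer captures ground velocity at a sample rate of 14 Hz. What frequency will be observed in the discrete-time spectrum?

2 Hz

40 Hz mod fs = 12 Hz.
12 Hz > fs/2 = 7 Hz, folds to fs − 12 Hz = 2 Hz.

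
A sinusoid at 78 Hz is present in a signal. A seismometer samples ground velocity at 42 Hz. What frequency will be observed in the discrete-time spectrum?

6 Hz

78 Hz mod fs = 36 Hz.
36 Hz > fs/2 = 21 Hz, folds to fs − 36 Hz = 6 Hz.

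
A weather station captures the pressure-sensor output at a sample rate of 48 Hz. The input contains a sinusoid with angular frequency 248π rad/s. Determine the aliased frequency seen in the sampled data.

ω = 248π rad/s → f = ω/(2π) = 124 Hz.
124 Hz mod fs = 28 Hz.
28 Hz > fs/2 = 24 Hz, folds to fs − 28 Hz = 20 Hz.

20 Hz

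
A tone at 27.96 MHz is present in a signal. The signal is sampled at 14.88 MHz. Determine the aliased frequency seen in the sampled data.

27.96 MHz mod fs = 13.08 MHz.
13.08 MHz > fs/2 = 7.44 MHz, folds to fs − 13.08 MHz = 1.8 MHz.

1.8 MHz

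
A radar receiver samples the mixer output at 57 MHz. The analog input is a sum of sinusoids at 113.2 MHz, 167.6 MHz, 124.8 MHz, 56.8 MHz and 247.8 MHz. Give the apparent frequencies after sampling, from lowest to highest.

fs/2 = 28.5 MHz.
113.2 MHz mod fs = 56.2 MHz.
56.2 MHz > fs/2 = 28.5 MHz, folds to fs − 56.2 MHz = 0.8 MHz.
167.6 MHz mod fs = 53.6 MHz.
53.6 MHz > fs/2 = 28.5 MHz, folds to fs − 53.6 MHz = 3.4 MHz.
124.8 MHz mod fs = 10.8 MHz.
10.8 MHz ≤ fs/2 = 28.5 MHz, appears at 10.8 MHz.
56.8 MHz > fs/2 = 28.5 MHz, folds to fs − 56.8 MHz = 0.2 MHz.
247.8 MHz mod fs = 19.8 MHz.
19.8 MHz ≤ fs/2 = 28.5 MHz, appears at 19.8 MHz.
Distinct values: {0.2 MHz, 0.8 MHz, 3.4 MHz, 10.8 MHz, 19.8 MHz}.

0.2 MHz, 0.8 MHz, 3.4 MHz, 10.8 MHz, 19.8 MHz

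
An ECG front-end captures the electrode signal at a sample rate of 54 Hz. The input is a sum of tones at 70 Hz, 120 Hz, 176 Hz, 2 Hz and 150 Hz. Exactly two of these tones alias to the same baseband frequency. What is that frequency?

12 Hz

fs/2 = 27 Hz.
70 Hz mod fs = 16 Hz.
16 Hz ≤ fs/2 = 27 Hz, appears at 16 Hz.
120 Hz mod fs = 12 Hz.
12 Hz ≤ fs/2 = 27 Hz, appears at 12 Hz.
176 Hz mod fs = 14 Hz.
14 Hz ≤ fs/2 = 27 Hz, appears at 14 Hz.
2 Hz ≤ fs/2 = 27 Hz, passes unchanged.
150 Hz mod fs = 42 Hz.
42 Hz > fs/2 = 27 Hz, folds to fs − 42 Hz = 12 Hz.
120 Hz and 150 Hz both map to 12 Hz.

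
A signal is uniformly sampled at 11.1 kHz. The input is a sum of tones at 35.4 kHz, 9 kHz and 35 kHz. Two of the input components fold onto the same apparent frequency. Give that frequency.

2.1 kHz

fs/2 = 5.55 kHz.
35.4 kHz mod fs = 2.1 kHz.
2.1 kHz ≤ fs/2 = 5.55 kHz, appears at 2.1 kHz.
9 kHz > fs/2 = 5.55 kHz, folds to fs − 9 kHz = 2.1 kHz.
35 kHz mod fs = 1.7 kHz.
1.7 kHz ≤ fs/2 = 5.55 kHz, appears at 1.7 kHz.
9 kHz and 35.4 kHz both map to 2.1 kHz.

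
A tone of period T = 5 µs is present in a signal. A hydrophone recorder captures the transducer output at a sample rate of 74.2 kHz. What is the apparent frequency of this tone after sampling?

22.6 kHz

T = 5 µs → f = 1/T = 200 kHz.
200 kHz mod fs = 51.6 kHz.
51.6 kHz > fs/2 = 37.1 kHz, folds to fs − 51.6 kHz = 22.6 kHz.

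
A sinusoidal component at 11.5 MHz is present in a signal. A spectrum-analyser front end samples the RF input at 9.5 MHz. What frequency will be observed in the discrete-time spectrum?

2 MHz

11.5 MHz mod fs = 2 MHz.
2 MHz ≤ fs/2 = 4.75 MHz, appears at 2 MHz.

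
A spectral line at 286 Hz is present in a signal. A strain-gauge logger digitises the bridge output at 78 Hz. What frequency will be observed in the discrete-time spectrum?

286 Hz mod fs = 52 Hz.
52 Hz > fs/2 = 39 Hz, folds to fs − 52 Hz = 26 Hz.

26 Hz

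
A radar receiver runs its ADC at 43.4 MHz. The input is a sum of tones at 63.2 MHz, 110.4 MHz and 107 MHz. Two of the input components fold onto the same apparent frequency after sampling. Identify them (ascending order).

fs/2 = 21.7 MHz.
63.2 MHz mod fs = 19.8 MHz.
19.8 MHz ≤ fs/2 = 21.7 MHz, appears at 19.8 MHz.
110.4 MHz mod fs = 23.6 MHz.
23.6 MHz > fs/2 = 21.7 MHz, folds to fs − 23.6 MHz = 19.8 MHz.
107 MHz mod fs = 20.2 MHz.
20.2 MHz ≤ fs/2 = 21.7 MHz, appears at 20.2 MHz.
63.2 MHz and 110.4 MHz both map to 19.8 MHz.

63.2 MHz, 110.4 MHz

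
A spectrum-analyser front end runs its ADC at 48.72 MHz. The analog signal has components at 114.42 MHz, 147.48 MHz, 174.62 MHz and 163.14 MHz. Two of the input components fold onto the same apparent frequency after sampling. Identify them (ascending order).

fs/2 = 24.36 MHz.
114.42 MHz mod fs = 16.98 MHz.
16.98 MHz ≤ fs/2 = 24.36 MHz, appears at 16.98 MHz.
147.48 MHz mod fs = 1.32 MHz.
1.32 MHz ≤ fs/2 = 24.36 MHz, appears at 1.32 MHz.
174.62 MHz mod fs = 28.46 MHz.
28.46 MHz > fs/2 = 24.36 MHz, folds to fs − 28.46 MHz = 20.26 MHz.
163.14 MHz mod fs = 16.98 MHz.
16.98 MHz ≤ fs/2 = 24.36 MHz, appears at 16.98 MHz.
114.42 MHz and 163.14 MHz both map to 16.98 MHz.

114.42 MHz, 163.14 MHz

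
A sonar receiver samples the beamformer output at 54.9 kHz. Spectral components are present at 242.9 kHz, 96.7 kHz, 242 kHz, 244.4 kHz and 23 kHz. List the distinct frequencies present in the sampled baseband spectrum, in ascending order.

13.1 kHz, 22.4 kHz, 23 kHz, 23.3 kHz, 24.8 kHz

fs/2 = 27.45 kHz.
242.9 kHz mod fs = 23.3 kHz.
23.3 kHz ≤ fs/2 = 27.45 kHz, appears at 23.3 kHz.
96.7 kHz mod fs = 41.8 kHz.
41.8 kHz > fs/2 = 27.45 kHz, folds to fs − 41.8 kHz = 13.1 kHz.
242 kHz mod fs = 22.4 kHz.
22.4 kHz ≤ fs/2 = 27.45 kHz, appears at 22.4 kHz.
244.4 kHz mod fs = 24.8 kHz.
24.8 kHz ≤ fs/2 = 27.45 kHz, appears at 24.8 kHz.
23 kHz ≤ fs/2 = 27.45 kHz, passes unchanged.
Distinct values: {13.1 kHz, 22.4 kHz, 23 kHz, 23.3 kHz, 24.8 kHz}.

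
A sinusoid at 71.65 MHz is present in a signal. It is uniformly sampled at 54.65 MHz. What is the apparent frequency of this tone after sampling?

17 MHz

71.65 MHz mod fs = 17 MHz.
17 MHz ≤ fs/2 = 27.325 MHz, appears at 17 MHz.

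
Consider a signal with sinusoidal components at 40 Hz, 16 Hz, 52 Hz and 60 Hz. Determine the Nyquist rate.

120 Hz

Highest-frequency component: 60 Hz.
Nyquist rate = 2 × 60 Hz = 120 Hz.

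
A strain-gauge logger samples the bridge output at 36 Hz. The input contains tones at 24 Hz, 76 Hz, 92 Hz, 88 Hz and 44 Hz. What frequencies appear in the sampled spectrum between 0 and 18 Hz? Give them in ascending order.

4 Hz, 8 Hz, 12 Hz, 16 Hz

fs/2 = 18 Hz.
24 Hz > fs/2 = 18 Hz, folds to fs − 24 Hz = 12 Hz.
76 Hz mod fs = 4 Hz.
4 Hz ≤ fs/2 = 18 Hz, appears at 4 Hz.
92 Hz mod fs = 20 Hz.
20 Hz > fs/2 = 18 Hz, folds to fs − 20 Hz = 16 Hz.
88 Hz mod fs = 16 Hz.
16 Hz ≤ fs/2 = 18 Hz, appears at 16 Hz.
44 Hz mod fs = 8 Hz.
8 Hz ≤ fs/2 = 18 Hz, appears at 8 Hz.
Distinct values: {4 Hz, 8 Hz, 12 Hz, 16 Hz}.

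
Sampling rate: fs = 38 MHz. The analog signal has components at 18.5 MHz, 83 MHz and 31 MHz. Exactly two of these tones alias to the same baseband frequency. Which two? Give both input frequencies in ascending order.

31 MHz, 83 MHz

fs/2 = 19 MHz.
18.5 MHz ≤ fs/2 = 19 MHz, passes unchanged.
83 MHz mod fs = 7 MHz.
7 MHz ≤ fs/2 = 19 MHz, appears at 7 MHz.
31 MHz > fs/2 = 19 MHz, folds to fs − 31 MHz = 7 MHz.
31 MHz and 83 MHz both map to 7 MHz.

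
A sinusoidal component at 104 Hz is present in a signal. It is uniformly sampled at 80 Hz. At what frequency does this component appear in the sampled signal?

104 Hz mod fs = 24 Hz.
24 Hz ≤ fs/2 = 40 Hz, appears at 24 Hz.

24 Hz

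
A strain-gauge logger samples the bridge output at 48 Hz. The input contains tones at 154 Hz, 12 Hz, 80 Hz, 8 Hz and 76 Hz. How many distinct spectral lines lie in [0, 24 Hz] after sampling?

fs/2 = 24 Hz.
154 Hz mod fs = 10 Hz.
10 Hz ≤ fs/2 = 24 Hz, appears at 10 Hz.
12 Hz ≤ fs/2 = 24 Hz, passes unchanged.
80 Hz mod fs = 32 Hz.
32 Hz > fs/2 = 24 Hz, folds to fs − 32 Hz = 16 Hz.
8 Hz ≤ fs/2 = 24 Hz, passes unchanged.
76 Hz mod fs = 28 Hz.
28 Hz > fs/2 = 24 Hz, folds to fs − 28 Hz = 20 Hz.
Distinct values: {8 Hz, 10 Hz, 12 Hz, 16 Hz, 20 Hz} → 5.

5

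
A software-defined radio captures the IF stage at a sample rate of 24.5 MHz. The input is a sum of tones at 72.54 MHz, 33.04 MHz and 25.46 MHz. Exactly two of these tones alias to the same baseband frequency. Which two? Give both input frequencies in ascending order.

25.46 MHz, 72.54 MHz

fs/2 = 12.25 MHz.
72.54 MHz mod fs = 23.54 MHz.
23.54 MHz > fs/2 = 12.25 MHz, folds to fs − 23.54 MHz = 0.96 MHz.
33.04 MHz mod fs = 8.54 MHz.
8.54 MHz ≤ fs/2 = 12.25 MHz, appears at 8.54 MHz.
25.46 MHz mod fs = 0.96 MHz.
0.96 MHz ≤ fs/2 = 12.25 MHz, appears at 0.96 MHz.
25.46 MHz and 72.54 MHz both map to 0.96 MHz.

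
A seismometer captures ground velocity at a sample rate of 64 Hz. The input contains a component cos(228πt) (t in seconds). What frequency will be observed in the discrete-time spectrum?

14 Hz

ω = 228π rad/s → f = ω/(2π) = 114 Hz.
114 Hz mod fs = 50 Hz.
50 Hz > fs/2 = 32 Hz, folds to fs − 50 Hz = 14 Hz.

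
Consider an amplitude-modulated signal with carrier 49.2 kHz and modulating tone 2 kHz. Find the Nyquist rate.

AM sidebands sit at fc ± fm = 47.2 kHz and 51.2 kHz.
Highest-frequency component: 51.2 kHz.
Nyquist rate = 2 × 51.2 kHz = 102.4 kHz.

102.4 kHz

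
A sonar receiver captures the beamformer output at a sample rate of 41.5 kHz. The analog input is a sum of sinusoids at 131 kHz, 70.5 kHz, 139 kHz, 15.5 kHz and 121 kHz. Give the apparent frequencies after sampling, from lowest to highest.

3.5 kHz, 6.5 kHz, 12.5 kHz, 14.5 kHz, 15.5 kHz

fs/2 = 20.75 kHz.
131 kHz mod fs = 6.5 kHz.
6.5 kHz ≤ fs/2 = 20.75 kHz, appears at 6.5 kHz.
70.5 kHz mod fs = 29 kHz.
29 kHz > fs/2 = 20.75 kHz, folds to fs − 29 kHz = 12.5 kHz.
139 kHz mod fs = 14.5 kHz.
14.5 kHz ≤ fs/2 = 20.75 kHz, appears at 14.5 kHz.
15.5 kHz ≤ fs/2 = 20.75 kHz, passes unchanged.
121 kHz mod fs = 38 kHz.
38 kHz > fs/2 = 20.75 kHz, folds to fs − 38 kHz = 3.5 kHz.
Distinct values: {3.5 kHz, 6.5 kHz, 12.5 kHz, 14.5 kHz, 15.5 kHz}.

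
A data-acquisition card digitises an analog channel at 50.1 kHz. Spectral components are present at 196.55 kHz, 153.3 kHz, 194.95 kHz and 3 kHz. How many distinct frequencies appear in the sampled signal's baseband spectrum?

fs/2 = 25.05 kHz.
196.55 kHz mod fs = 46.25 kHz.
46.25 kHz > fs/2 = 25.05 kHz, folds to fs − 46.25 kHz = 3.85 kHz.
153.3 kHz mod fs = 3 kHz.
3 kHz ≤ fs/2 = 25.05 kHz, appears at 3 kHz.
194.95 kHz mod fs = 44.65 kHz.
44.65 kHz > fs/2 = 25.05 kHz, folds to fs − 44.65 kHz = 5.45 kHz.
3 kHz ≤ fs/2 = 25.05 kHz, passes unchanged.
Distinct values: {3 kHz, 3.85 kHz, 5.45 kHz} → 3.

3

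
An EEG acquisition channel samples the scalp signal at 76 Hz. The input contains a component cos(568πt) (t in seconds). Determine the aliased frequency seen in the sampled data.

20 Hz

ω = 568π rad/s → f = ω/(2π) = 284 Hz.
284 Hz mod fs = 56 Hz.
56 Hz > fs/2 = 38 Hz, folds to fs − 56 Hz = 20 Hz.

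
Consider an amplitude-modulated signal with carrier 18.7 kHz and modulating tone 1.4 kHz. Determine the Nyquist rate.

AM sidebands sit at fc ± fm = 17.3 kHz and 20.1 kHz.
Highest-frequency component: 20.1 kHz.
Nyquist rate = 2 × 20.1 kHz = 40.2 kHz.

40.2 kHz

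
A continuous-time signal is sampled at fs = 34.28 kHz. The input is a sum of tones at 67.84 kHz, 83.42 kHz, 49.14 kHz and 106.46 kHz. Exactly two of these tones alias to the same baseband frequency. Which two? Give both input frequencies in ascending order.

49.14 kHz, 83.42 kHz

fs/2 = 17.14 kHz.
67.84 kHz mod fs = 33.56 kHz.
33.56 kHz > fs/2 = 17.14 kHz, folds to fs − 33.56 kHz = 0.72 kHz.
83.42 kHz mod fs = 14.86 kHz.
14.86 kHz ≤ fs/2 = 17.14 kHz, appears at 14.86 kHz.
49.14 kHz mod fs = 14.86 kHz.
14.86 kHz ≤ fs/2 = 17.14 kHz, appears at 14.86 kHz.
106.46 kHz mod fs = 3.62 kHz.
3.62 kHz ≤ fs/2 = 17.14 kHz, appears at 3.62 kHz.
49.14 kHz and 83.42 kHz both map to 14.86 kHz.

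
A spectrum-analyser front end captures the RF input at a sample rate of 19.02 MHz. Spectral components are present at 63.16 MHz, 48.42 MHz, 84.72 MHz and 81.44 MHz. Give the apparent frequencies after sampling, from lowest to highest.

5.36 MHz, 6.1 MHz, 8.64 MHz

fs/2 = 9.51 MHz.
63.16 MHz mod fs = 6.1 MHz.
6.1 MHz ≤ fs/2 = 9.51 MHz, appears at 6.1 MHz.
48.42 MHz mod fs = 10.38 MHz.
10.38 MHz > fs/2 = 9.51 MHz, folds to fs − 10.38 MHz = 8.64 MHz.
84.72 MHz mod fs = 8.64 MHz.
8.64 MHz ≤ fs/2 = 9.51 MHz, appears at 8.64 MHz.
81.44 MHz mod fs = 5.36 MHz.
5.36 MHz ≤ fs/2 = 9.51 MHz, appears at 5.36 MHz.
Distinct values: {5.36 MHz, 6.1 MHz, 8.64 MHz}.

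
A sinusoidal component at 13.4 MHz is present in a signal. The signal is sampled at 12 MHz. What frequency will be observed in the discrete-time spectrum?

13.4 MHz mod fs = 1.4 MHz.
1.4 MHz ≤ fs/2 = 6 MHz, appears at 1.4 MHz.

1.4 MHz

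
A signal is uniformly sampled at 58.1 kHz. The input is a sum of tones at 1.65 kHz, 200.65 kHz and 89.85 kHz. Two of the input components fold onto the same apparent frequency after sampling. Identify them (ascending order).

89.85 kHz, 200.65 kHz

fs/2 = 29.05 kHz.
1.65 kHz ≤ fs/2 = 29.05 kHz, passes unchanged.
200.65 kHz mod fs = 26.35 kHz.
26.35 kHz ≤ fs/2 = 29.05 kHz, appears at 26.35 kHz.
89.85 kHz mod fs = 31.75 kHz.
31.75 kHz > fs/2 = 29.05 kHz, folds to fs − 31.75 kHz = 26.35 kHz.
89.85 kHz and 200.65 kHz both map to 26.35 kHz.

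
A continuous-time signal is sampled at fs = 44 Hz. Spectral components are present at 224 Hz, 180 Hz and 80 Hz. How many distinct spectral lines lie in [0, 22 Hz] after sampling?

2

fs/2 = 22 Hz.
224 Hz mod fs = 4 Hz.
4 Hz ≤ fs/2 = 22 Hz, appears at 4 Hz.
180 Hz mod fs = 4 Hz.
4 Hz ≤ fs/2 = 22 Hz, appears at 4 Hz.
80 Hz mod fs = 36 Hz.
36 Hz > fs/2 = 22 Hz, folds to fs − 36 Hz = 8 Hz.
Distinct values: {4 Hz, 8 Hz} → 2.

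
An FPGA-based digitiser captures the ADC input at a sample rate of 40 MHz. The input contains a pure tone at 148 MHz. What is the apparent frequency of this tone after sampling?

12 MHz

148 MHz mod fs = 28 MHz.
28 MHz > fs/2 = 20 MHz, folds to fs − 28 MHz = 12 MHz.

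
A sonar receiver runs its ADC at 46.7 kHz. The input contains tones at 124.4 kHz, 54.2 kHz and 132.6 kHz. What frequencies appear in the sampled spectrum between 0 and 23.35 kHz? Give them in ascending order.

7.5 kHz, 15.7 kHz

fs/2 = 23.35 kHz.
124.4 kHz mod fs = 31 kHz.
31 kHz > fs/2 = 23.35 kHz, folds to fs − 31 kHz = 15.7 kHz.
54.2 kHz mod fs = 7.5 kHz.
7.5 kHz ≤ fs/2 = 23.35 kHz, appears at 7.5 kHz.
132.6 kHz mod fs = 39.2 kHz.
39.2 kHz > fs/2 = 23.35 kHz, folds to fs − 39.2 kHz = 7.5 kHz.
Distinct values: {7.5 kHz, 15.7 kHz}.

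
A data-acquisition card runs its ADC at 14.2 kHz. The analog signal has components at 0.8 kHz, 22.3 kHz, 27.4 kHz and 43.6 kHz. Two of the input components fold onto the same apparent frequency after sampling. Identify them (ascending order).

27.4 kHz, 43.6 kHz

fs/2 = 7.1 kHz.
0.8 kHz ≤ fs/2 = 7.1 kHz, passes unchanged.
22.3 kHz mod fs = 8.1 kHz.
8.1 kHz > fs/2 = 7.1 kHz, folds to fs − 8.1 kHz = 6.1 kHz.
27.4 kHz mod fs = 13.2 kHz.
13.2 kHz > fs/2 = 7.1 kHz, folds to fs − 13.2 kHz = 1 kHz.
43.6 kHz mod fs = 1 kHz.
1 kHz ≤ fs/2 = 7.1 kHz, appears at 1 kHz.
27.4 kHz and 43.6 kHz both map to 1 kHz.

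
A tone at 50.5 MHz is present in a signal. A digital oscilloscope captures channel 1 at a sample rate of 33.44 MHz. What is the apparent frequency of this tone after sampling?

16.38 MHz

50.5 MHz mod fs = 17.06 MHz.
17.06 MHz > fs/2 = 16.72 MHz, folds to fs − 17.06 MHz = 16.38 MHz.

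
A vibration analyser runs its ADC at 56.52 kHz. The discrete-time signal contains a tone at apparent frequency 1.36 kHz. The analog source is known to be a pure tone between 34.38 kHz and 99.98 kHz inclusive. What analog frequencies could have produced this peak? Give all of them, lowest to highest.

Frequencies that alias to 1.36 kHz are k·fs ± 1.36 kHz for integer k ≥ 0.
k=0: 1.36 kHz.
k=1: 55.16 kHz, 57.88 kHz.
k=2: 111.68 kHz, 114.4 kHz.
Within [34.38 kHz, 99.98 kHz]: 55.16 kHz, 57.88 kHz.

55.16 kHz, 57.88 kHz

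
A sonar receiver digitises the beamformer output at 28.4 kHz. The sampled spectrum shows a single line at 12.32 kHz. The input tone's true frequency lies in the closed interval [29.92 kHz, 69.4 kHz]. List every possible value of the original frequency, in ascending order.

Frequencies that alias to 12.32 kHz are k·fs ± 12.32 kHz for integer k ≥ 0.
k=0: 12.32 kHz.
k=1: 16.08 kHz, 40.72 kHz.
k=2: 44.48 kHz, 69.12 kHz.
k=3: 72.88 kHz, 97.52 kHz.
Within [29.92 kHz, 69.4 kHz]: 40.72 kHz, 44.48 kHz, 69.12 kHz.

40.72 kHz, 44.48 kHz, 69.12 kHz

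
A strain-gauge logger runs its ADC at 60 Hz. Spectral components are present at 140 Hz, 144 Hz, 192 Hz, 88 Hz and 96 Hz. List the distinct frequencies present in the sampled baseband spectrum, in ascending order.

12 Hz, 20 Hz, 24 Hz, 28 Hz

fs/2 = 30 Hz.
140 Hz mod fs = 20 Hz.
20 Hz ≤ fs/2 = 30 Hz, appears at 20 Hz.
144 Hz mod fs = 24 Hz.
24 Hz ≤ fs/2 = 30 Hz, appears at 24 Hz.
192 Hz mod fs = 12 Hz.
12 Hz ≤ fs/2 = 30 Hz, appears at 12 Hz.
88 Hz mod fs = 28 Hz.
28 Hz ≤ fs/2 = 30 Hz, appears at 28 Hz.
96 Hz mod fs = 36 Hz.
36 Hz > fs/2 = 30 Hz, folds to fs − 36 Hz = 24 Hz.
Distinct values: {12 Hz, 20 Hz, 24 Hz, 28 Hz}.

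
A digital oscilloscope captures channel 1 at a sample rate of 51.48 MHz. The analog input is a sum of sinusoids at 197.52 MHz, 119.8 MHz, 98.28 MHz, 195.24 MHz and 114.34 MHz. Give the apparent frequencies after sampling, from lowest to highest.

fs/2 = 25.74 MHz.
197.52 MHz mod fs = 43.08 MHz.
43.08 MHz > fs/2 = 25.74 MHz, folds to fs − 43.08 MHz = 8.4 MHz.
119.8 MHz mod fs = 16.84 MHz.
16.84 MHz ≤ fs/2 = 25.74 MHz, appears at 16.84 MHz.
98.28 MHz mod fs = 46.8 MHz.
46.8 MHz > fs/2 = 25.74 MHz, folds to fs − 46.8 MHz = 4.68 MHz.
195.24 MHz mod fs = 40.8 MHz.
40.8 MHz > fs/2 = 25.74 MHz, folds to fs − 40.8 MHz = 10.68 MHz.
114.34 MHz mod fs = 11.38 MHz.
11.38 MHz ≤ fs/2 = 25.74 MHz, appears at 11.38 MHz.
Distinct values: {4.68 MHz, 8.4 MHz, 10.68 MHz, 11.38 MHz, 16.84 MHz}.

4.68 MHz, 8.4 MHz, 10.68 MHz, 11.38 MHz, 16.84 MHz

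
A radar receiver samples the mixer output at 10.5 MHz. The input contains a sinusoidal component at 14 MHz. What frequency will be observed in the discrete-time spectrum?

3.5 MHz

14 MHz mod fs = 3.5 MHz.
3.5 MHz ≤ fs/2 = 5.25 MHz, appears at 3.5 MHz.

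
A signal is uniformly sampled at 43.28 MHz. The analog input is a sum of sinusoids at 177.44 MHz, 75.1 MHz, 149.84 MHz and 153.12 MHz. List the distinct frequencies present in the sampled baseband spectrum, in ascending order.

fs/2 = 21.64 MHz.
177.44 MHz mod fs = 4.32 MHz.
4.32 MHz ≤ fs/2 = 21.64 MHz, appears at 4.32 MHz.
75.1 MHz mod fs = 31.82 MHz.
31.82 MHz > fs/2 = 21.64 MHz, folds to fs − 31.82 MHz = 11.46 MHz.
149.84 MHz mod fs = 20 MHz.
20 MHz ≤ fs/2 = 21.64 MHz, appears at 20 MHz.
153.12 MHz mod fs = 23.28 MHz.
23.28 MHz > fs/2 = 21.64 MHz, folds to fs − 23.28 MHz = 20 MHz.
Distinct values: {4.32 MHz, 11.46 MHz, 20 MHz}.

4.32 MHz, 11.46 MHz, 20 MHz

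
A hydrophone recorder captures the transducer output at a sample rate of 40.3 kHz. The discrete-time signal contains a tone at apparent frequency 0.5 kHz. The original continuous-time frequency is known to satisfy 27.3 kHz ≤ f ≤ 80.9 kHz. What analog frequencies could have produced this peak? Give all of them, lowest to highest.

Frequencies that alias to 0.5 kHz are k·fs ± 0.5 kHz for integer k ≥ 0.
k=0: 0.5 kHz.
k=1: 39.8 kHz, 40.8 kHz.
k=2: 80.1 kHz, 81.1 kHz.
k=3: 120.4 kHz, 121.4 kHz.
Within [27.3 kHz, 80.9 kHz]: 39.8 kHz, 40.8 kHz, 80.1 kHz.

39.8 kHz, 40.8 kHz, 80.1 kHz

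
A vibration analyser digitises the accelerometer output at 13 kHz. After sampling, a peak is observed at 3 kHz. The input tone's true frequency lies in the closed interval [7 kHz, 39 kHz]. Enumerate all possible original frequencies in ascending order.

Frequencies that alias to 3 kHz are k·fs ± 3 kHz for integer k ≥ 0.
k=0: 3 kHz.
k=1: 10 kHz, 16 kHz.
k=2: 23 kHz, 29 kHz.
k=3: 36 kHz, 42 kHz.
k=4: 49 kHz, 55 kHz.
Within [7 kHz, 39 kHz]: 10 kHz, 16 kHz, 23 kHz, 29 kHz, 36 kHz.

10 kHz, 16 kHz, 23 kHz, 29 kHz, 36 kHz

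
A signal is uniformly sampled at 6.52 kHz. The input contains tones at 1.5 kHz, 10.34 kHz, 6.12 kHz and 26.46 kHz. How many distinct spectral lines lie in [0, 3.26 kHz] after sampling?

fs/2 = 3.26 kHz.
1.5 kHz ≤ fs/2 = 3.26 kHz, passes unchanged.
10.34 kHz mod fs = 3.82 kHz.
3.82 kHz > fs/2 = 3.26 kHz, folds to fs − 3.82 kHz = 2.7 kHz.
6.12 kHz > fs/2 = 3.26 kHz, folds to fs − 6.12 kHz = 0.4 kHz.
26.46 kHz mod fs = 0.38 kHz.
0.38 kHz ≤ fs/2 = 3.26 kHz, appears at 0.38 kHz.
Distinct values: {0.38 kHz, 0.4 kHz, 1.5 kHz, 2.7 kHz} → 4.

4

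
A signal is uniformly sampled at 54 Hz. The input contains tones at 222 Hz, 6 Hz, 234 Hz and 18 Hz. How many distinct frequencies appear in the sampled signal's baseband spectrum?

fs/2 = 27 Hz.
222 Hz mod fs = 6 Hz.
6 Hz ≤ fs/2 = 27 Hz, appears at 6 Hz.
6 Hz ≤ fs/2 = 27 Hz, passes unchanged.
234 Hz mod fs = 18 Hz.
18 Hz ≤ fs/2 = 27 Hz, appears at 18 Hz.
18 Hz ≤ fs/2 = 27 Hz, passes unchanged.
Distinct values: {6 Hz, 18 Hz} → 2.

2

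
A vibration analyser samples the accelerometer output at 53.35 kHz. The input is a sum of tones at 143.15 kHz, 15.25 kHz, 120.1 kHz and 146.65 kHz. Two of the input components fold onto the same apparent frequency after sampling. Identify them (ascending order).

120.1 kHz, 146.65 kHz

fs/2 = 26.675 kHz.
143.15 kHz mod fs = 36.45 kHz.
36.45 kHz > fs/2 = 26.675 kHz, folds to fs − 36.45 kHz = 16.9 kHz.
15.25 kHz ≤ fs/2 = 26.675 kHz, passes unchanged.
120.1 kHz mod fs = 13.4 kHz.
13.4 kHz ≤ fs/2 = 26.675 kHz, appears at 13.4 kHz.
146.65 kHz mod fs = 39.95 kHz.
39.95 kHz > fs/2 = 26.675 kHz, folds to fs − 39.95 kHz = 13.4 kHz.
120.1 kHz and 146.65 kHz both map to 13.4 kHz.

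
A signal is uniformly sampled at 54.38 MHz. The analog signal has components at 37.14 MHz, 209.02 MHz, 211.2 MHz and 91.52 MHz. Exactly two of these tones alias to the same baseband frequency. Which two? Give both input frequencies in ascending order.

37.14 MHz, 91.52 MHz

fs/2 = 27.19 MHz.
37.14 MHz > fs/2 = 27.19 MHz, folds to fs − 37.14 MHz = 17.24 MHz.
209.02 MHz mod fs = 45.88 MHz.
45.88 MHz > fs/2 = 27.19 MHz, folds to fs − 45.88 MHz = 8.5 MHz.
211.2 MHz mod fs = 48.06 MHz.
48.06 MHz > fs/2 = 27.19 MHz, folds to fs − 48.06 MHz = 6.32 MHz.
91.52 MHz mod fs = 37.14 MHz.
37.14 MHz > fs/2 = 27.19 MHz, folds to fs − 37.14 MHz = 17.24 MHz.
37.14 MHz and 91.52 MHz both map to 17.24 MHz.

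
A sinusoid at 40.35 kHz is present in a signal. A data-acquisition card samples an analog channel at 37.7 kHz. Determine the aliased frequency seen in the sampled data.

2.65 kHz

40.35 kHz mod fs = 2.65 kHz.
2.65 kHz ≤ fs/2 = 18.85 kHz, appears at 2.65 kHz.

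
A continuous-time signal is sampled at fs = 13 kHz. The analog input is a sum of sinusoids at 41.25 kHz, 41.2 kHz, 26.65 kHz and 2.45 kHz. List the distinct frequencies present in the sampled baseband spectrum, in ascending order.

0.65 kHz, 2.2 kHz, 2.25 kHz, 2.45 kHz

fs/2 = 6.5 kHz.
41.25 kHz mod fs = 2.25 kHz.
2.25 kHz ≤ fs/2 = 6.5 kHz, appears at 2.25 kHz.
41.2 kHz mod fs = 2.2 kHz.
2.2 kHz ≤ fs/2 = 6.5 kHz, appears at 2.2 kHz.
26.65 kHz mod fs = 0.65 kHz.
0.65 kHz ≤ fs/2 = 6.5 kHz, appears at 0.65 kHz.
2.45 kHz ≤ fs/2 = 6.5 kHz, passes unchanged.
Distinct values: {0.65 kHz, 2.2 kHz, 2.25 kHz, 2.45 kHz}.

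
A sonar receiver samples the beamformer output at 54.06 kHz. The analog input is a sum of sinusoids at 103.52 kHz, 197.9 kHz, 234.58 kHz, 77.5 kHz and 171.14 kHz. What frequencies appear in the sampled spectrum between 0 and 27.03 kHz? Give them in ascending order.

4.6 kHz, 8.96 kHz, 18.34 kHz, 23.44 kHz

fs/2 = 27.03 kHz.
103.52 kHz mod fs = 49.46 kHz.
49.46 kHz > fs/2 = 27.03 kHz, folds to fs − 49.46 kHz = 4.6 kHz.
197.9 kHz mod fs = 35.72 kHz.
35.72 kHz > fs/2 = 27.03 kHz, folds to fs − 35.72 kHz = 18.34 kHz.
234.58 kHz mod fs = 18.34 kHz.
18.34 kHz ≤ fs/2 = 27.03 kHz, appears at 18.34 kHz.
77.5 kHz mod fs = 23.44 kHz.
23.44 kHz ≤ fs/2 = 27.03 kHz, appears at 23.44 kHz.
171.14 kHz mod fs = 8.96 kHz.
8.96 kHz ≤ fs/2 = 27.03 kHz, appears at 8.96 kHz.
Distinct values: {4.6 kHz, 8.96 kHz, 18.34 kHz, 23.44 kHz}.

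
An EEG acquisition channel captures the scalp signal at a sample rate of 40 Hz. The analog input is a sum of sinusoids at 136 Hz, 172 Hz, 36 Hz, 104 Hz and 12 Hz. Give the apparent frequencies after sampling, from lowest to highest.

4 Hz, 12 Hz, 16 Hz

fs/2 = 20 Hz.
136 Hz mod fs = 16 Hz.
16 Hz ≤ fs/2 = 20 Hz, appears at 16 Hz.
172 Hz mod fs = 12 Hz.
12 Hz ≤ fs/2 = 20 Hz, appears at 12 Hz.
36 Hz > fs/2 = 20 Hz, folds to fs − 36 Hz = 4 Hz.
104 Hz mod fs = 24 Hz.
24 Hz > fs/2 = 20 Hz, folds to fs − 24 Hz = 16 Hz.
12 Hz ≤ fs/2 = 20 Hz, passes unchanged.
Distinct values: {4 Hz, 12 Hz, 16 Hz}.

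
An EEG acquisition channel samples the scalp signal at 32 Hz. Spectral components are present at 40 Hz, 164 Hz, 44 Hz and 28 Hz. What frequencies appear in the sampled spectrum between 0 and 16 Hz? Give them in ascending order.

4 Hz, 8 Hz, 12 Hz

fs/2 = 16 Hz.
40 Hz mod fs = 8 Hz.
8 Hz ≤ fs/2 = 16 Hz, appears at 8 Hz.
164 Hz mod fs = 4 Hz.
4 Hz ≤ fs/2 = 16 Hz, appears at 4 Hz.
44 Hz mod fs = 12 Hz.
12 Hz ≤ fs/2 = 16 Hz, appears at 12 Hz.
28 Hz > fs/2 = 16 Hz, folds to fs − 28 Hz = 4 Hz.
Distinct values: {4 Hz, 8 Hz, 12 Hz}.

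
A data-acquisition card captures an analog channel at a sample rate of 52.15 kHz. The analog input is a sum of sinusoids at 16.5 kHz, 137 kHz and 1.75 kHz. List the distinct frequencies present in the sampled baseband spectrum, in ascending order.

fs/2 = 26.075 kHz.
16.5 kHz ≤ fs/2 = 26.075 kHz, passes unchanged.
137 kHz mod fs = 32.7 kHz.
32.7 kHz > fs/2 = 26.075 kHz, folds to fs − 32.7 kHz = 19.45 kHz.
1.75 kHz ≤ fs/2 = 26.075 kHz, passes unchanged.
Distinct values: {1.75 kHz, 16.5 kHz, 19.45 kHz}.

1.75 kHz, 16.5 kHz, 19.45 kHz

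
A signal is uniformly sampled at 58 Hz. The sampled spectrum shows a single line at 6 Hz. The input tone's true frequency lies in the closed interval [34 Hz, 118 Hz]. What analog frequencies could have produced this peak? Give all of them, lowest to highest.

Frequencies that alias to 6 Hz are k·fs ± 6 Hz for integer k ≥ 0.
k=0: 6 Hz.
k=1: 52 Hz, 64 Hz.
k=2: 110 Hz, 122 Hz.
k=3: 168 Hz, 180 Hz.
Within [34 Hz, 118 Hz]: 52 Hz, 64 Hz, 110 Hz.

52 Hz, 64 Hz, 110 Hz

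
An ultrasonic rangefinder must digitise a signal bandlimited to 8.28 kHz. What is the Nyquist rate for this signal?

Nyquist rate = 2 × 8.28 kHz = 16.56 kHz.

16.56 kHz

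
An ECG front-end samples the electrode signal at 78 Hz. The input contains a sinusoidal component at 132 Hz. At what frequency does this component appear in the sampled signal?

132 Hz mod fs = 54 Hz.
54 Hz > fs/2 = 39 Hz, folds to fs − 54 Hz = 24 Hz.

24 Hz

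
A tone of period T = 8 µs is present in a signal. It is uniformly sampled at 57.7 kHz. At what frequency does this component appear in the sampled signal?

T = 8 µs → f = 1/T = 125 kHz.
125 kHz mod fs = 9.6 kHz.
9.6 kHz ≤ fs/2 = 28.85 kHz, appears at 9.6 kHz.

9.6 kHz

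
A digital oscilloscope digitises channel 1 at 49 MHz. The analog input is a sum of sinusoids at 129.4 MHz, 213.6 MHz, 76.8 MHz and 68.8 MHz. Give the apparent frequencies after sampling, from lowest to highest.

17.6 MHz, 19.8 MHz, 21.2 MHz

fs/2 = 24.5 MHz.
129.4 MHz mod fs = 31.4 MHz.
31.4 MHz > fs/2 = 24.5 MHz, folds to fs − 31.4 MHz = 17.6 MHz.
213.6 MHz mod fs = 17.6 MHz.
17.6 MHz ≤ fs/2 = 24.5 MHz, appears at 17.6 MHz.
76.8 MHz mod fs = 27.8 MHz.
27.8 MHz > fs/2 = 24.5 MHz, folds to fs − 27.8 MHz = 21.2 MHz.
68.8 MHz mod fs = 19.8 MHz.
19.8 MHz ≤ fs/2 = 24.5 MHz, appears at 19.8 MHz.
Distinct values: {17.6 MHz, 19.8 MHz, 21.2 MHz}.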